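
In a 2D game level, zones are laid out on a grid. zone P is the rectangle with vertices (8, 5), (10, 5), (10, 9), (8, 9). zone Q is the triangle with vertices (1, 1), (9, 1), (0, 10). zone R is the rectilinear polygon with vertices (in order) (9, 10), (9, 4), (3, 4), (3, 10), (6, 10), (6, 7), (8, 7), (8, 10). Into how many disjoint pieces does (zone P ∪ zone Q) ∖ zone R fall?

2

(zone P ∪ zone Q) ∖ zone R splits into 2 disjoint pieces (area 4, area 31.5).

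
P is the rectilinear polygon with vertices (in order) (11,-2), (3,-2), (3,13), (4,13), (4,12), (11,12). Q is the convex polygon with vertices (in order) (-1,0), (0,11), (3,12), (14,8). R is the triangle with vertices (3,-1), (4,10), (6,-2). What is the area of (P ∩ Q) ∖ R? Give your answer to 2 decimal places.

|P ∩ Q| = 50.2303.
|(P ∩ Q) ∩ R| = 6.6846.
|(P ∩ Q) ∖ R| = 50.2303 − 6.6846 = 43.55.

43.55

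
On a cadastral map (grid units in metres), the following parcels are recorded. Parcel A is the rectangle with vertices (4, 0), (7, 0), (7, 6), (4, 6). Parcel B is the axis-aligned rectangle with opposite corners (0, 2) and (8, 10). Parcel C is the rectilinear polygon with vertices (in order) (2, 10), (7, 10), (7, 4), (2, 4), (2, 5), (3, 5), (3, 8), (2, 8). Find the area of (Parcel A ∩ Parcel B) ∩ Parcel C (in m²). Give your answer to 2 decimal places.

The region (Parcel A ∩ Parcel B) ∩ Parcel C is the polygon with vertices (7,6), (7,4), (4,4), (4,6).
By the shoelace formula its area is 6.00.

6.00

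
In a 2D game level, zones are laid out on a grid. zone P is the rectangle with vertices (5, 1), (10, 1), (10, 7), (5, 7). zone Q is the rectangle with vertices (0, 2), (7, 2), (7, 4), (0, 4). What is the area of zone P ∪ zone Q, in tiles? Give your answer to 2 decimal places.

By inclusion–exclusion:
Individual areas: |zone P| = 30, |zone Q| = 14.
|zone P∩zone Q|: x∈[5,7], y∈[2,4] → 2·2 = 4.
|zone P ∪ zone Q| = 44 − 4 = 40.00.

40.00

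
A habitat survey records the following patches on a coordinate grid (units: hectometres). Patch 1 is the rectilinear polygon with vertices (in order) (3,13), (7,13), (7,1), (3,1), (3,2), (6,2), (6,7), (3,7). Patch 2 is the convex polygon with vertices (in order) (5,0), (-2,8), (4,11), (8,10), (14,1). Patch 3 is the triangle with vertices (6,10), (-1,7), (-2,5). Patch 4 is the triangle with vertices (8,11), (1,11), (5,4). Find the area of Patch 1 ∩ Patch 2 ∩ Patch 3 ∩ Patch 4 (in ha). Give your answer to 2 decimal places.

0.88

The intersection is the polygon with vertices (6,10), (3,8.125), (3,8.714).
By the shoelace formula its area is 0.88.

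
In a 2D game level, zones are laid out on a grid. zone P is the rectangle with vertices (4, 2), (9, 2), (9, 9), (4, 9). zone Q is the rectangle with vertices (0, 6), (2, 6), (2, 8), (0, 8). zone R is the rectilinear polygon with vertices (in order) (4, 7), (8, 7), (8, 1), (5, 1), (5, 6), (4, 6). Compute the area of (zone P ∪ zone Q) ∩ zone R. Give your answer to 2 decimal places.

16.00

The region (zone P ∪ zone Q) ∩ zone R is the polygon with vertices (4,7), (8,7), (8,2), (5,2), (5,6), (4,6).
By the shoelace formula its area is 16.00.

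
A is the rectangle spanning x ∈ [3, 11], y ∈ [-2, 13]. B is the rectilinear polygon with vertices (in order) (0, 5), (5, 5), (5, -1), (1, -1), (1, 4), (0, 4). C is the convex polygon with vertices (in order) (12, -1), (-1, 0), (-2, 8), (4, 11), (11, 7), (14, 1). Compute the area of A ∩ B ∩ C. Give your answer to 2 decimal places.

The intersection is the polygon with vertices (5,5), (5,-0.462), (3,-0.308), (3,5).
By the shoelace formula its area is 10.77.

10.77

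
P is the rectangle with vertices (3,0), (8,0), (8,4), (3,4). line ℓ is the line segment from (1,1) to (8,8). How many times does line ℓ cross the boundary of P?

The segment meets the boundary at (4,4), (3,3).

2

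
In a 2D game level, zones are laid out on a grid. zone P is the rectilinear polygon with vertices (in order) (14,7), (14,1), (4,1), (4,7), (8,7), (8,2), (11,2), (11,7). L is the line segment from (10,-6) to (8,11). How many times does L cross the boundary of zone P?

The segment meets the boundary at (9.059,2), (9.176,1).

2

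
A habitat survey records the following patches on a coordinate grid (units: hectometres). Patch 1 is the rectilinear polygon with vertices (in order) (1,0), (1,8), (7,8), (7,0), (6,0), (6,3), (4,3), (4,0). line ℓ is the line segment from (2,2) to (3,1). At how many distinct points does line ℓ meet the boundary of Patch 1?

The segment lies entirely inside Patch 1 and never meets its boundary.

0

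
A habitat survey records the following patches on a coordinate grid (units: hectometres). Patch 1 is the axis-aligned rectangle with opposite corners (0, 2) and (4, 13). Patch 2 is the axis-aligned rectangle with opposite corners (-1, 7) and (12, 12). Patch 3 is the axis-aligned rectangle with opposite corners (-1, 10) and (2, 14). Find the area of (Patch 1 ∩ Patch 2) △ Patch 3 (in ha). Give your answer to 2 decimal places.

|Patch 1 ∩ Patch 2| = 20.
|(Patch 1 ∩ Patch 2) ∩ Patch 3| = 4.
|(Patch 1 ∩ Patch 2) △ Patch 3| = 20 + 12 − 8 = 24.00.

24.00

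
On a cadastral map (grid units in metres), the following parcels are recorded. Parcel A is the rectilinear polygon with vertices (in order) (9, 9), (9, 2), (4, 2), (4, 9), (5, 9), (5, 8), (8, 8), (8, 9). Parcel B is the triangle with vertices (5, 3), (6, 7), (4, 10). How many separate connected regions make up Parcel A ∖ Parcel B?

Parcel A ∖ Parcel B splits into 2 disjoint pieces (area 26.7619, area 0.0833).

2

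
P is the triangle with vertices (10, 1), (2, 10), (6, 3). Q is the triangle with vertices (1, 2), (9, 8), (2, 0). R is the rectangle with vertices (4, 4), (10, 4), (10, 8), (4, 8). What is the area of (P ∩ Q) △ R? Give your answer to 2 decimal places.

|P ∩ Q| = 1.2591.
|(P ∩ Q) ∩ R| = 1.2574.
|(P ∩ Q) △ R| = 1.2591 + 24 − 2.5147 = 22.74.

22.74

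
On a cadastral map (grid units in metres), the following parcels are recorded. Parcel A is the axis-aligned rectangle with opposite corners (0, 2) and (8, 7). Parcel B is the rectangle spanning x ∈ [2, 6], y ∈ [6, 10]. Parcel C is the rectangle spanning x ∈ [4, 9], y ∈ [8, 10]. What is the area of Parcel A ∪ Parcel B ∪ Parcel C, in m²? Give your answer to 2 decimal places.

By inclusion–exclusion:
Individual areas: |Parcel A| = 40, |Parcel B| = 16, |Parcel C| = 10.
|Parcel A∩Parcel B|: x∈[2,6], y∈[6,7] → 4·1 = 4.
|Parcel A∩Parcel C| = 0 (no overlap).
|Parcel B∩Parcel C|: x∈[4,6], y∈[8,10] → 2·2 = 4.
|Parcel A∩Parcel B∩Parcel C| = 0.
|Parcel A ∪ Parcel B ∪ Parcel C| = 66 − 8 + 0 = 58.00.

58.00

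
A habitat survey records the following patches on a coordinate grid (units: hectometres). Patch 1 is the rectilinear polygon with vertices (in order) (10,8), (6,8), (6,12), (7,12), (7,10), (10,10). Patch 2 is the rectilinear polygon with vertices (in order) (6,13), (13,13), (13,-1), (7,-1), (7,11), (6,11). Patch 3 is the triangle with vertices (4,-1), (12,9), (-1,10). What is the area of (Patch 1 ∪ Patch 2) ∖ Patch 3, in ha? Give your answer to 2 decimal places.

70.99

|Patch 1 ∪ Patch 2| = 89.
|(Patch 1 ∪ Patch 2) ∩ Patch 3| = 18.0096.
|(Patch 1 ∪ Patch 2) ∖ Patch 3| = 89 − 18.0096 = 70.99.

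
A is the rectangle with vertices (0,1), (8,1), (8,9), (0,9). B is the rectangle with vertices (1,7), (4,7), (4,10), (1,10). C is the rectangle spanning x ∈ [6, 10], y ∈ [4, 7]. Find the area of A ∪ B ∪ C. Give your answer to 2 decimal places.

By inclusion–exclusion:
Individual areas: |A| = 64, |B| = 9, |C| = 12.
|A∩B|: x∈[1,4], y∈[7,9] → 3·2 = 6.
|A∩C|: x∈[6,8], y∈[4,7] → 2·3 = 6.
|B∩C| = 0 (no overlap).
|A∩B∩C| = 0.
|A ∪ B ∪ C| = 85 − 12 + 0 = 73.00.

73.00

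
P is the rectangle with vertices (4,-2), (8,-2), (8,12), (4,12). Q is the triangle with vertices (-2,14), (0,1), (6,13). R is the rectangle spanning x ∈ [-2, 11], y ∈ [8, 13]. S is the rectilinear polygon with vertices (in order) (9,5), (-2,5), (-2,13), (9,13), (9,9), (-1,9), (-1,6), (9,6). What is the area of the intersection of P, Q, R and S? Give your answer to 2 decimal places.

The intersection is the polygon with vertices (4,9), (4,12), (5.5,12).
By the shoelace formula its area is 2.25.

2.25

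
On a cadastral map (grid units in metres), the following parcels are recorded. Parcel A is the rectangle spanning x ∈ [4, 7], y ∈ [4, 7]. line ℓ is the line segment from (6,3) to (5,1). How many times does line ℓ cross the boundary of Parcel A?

The segment lies entirely outside Parcel A and never meets its boundary.

0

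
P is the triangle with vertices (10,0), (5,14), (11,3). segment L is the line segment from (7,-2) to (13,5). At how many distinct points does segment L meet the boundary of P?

The segment meets the boundary at (10.818,2.455), (9.622,1.059).

2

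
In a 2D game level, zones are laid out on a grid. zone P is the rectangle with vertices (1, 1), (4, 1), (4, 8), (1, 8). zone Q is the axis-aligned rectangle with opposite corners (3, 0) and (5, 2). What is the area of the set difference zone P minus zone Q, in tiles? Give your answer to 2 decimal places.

|zone P∩zone Q|: x∈[3,4], y∈[1,2] → 1·1 = 1.
|zone P| = 21.
|zone P ∖ zone Q| = |zone P| − |zone P∩zone Q| = 21 − 1 = 20.00.

20.00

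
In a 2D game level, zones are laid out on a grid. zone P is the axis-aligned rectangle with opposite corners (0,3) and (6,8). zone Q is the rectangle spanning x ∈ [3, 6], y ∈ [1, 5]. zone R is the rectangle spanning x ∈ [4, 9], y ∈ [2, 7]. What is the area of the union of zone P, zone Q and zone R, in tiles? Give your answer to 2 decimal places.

51.00

By inclusion–exclusion:
Individual areas: |zone P| = 30, |zone Q| = 12, |zone R| = 25.
|zone P∩zone Q|: x∈[3,6], y∈[3,5] → 3·2 = 6.
|zone P∩zone R|: x∈[4,6], y∈[3,7] → 2·4 = 8.
|zone Q∩zone R|: x∈[4,6], y∈[2,5] → 2·3 = 6.
|zone P∩zone Q∩zone R| = 4.
|zone P ∪ zone Q ∪ zone R| = 67 − 20 + 4 = 51.00.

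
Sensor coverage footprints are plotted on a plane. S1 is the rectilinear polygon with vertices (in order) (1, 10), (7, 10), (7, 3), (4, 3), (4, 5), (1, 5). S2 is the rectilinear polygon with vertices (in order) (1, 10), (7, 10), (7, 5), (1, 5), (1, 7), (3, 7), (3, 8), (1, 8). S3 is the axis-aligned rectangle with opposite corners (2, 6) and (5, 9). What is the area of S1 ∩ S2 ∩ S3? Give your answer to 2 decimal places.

8.00

The intersection is the polygon with vertices (3,7), (3,8), (2,8), (2,9), (5,9), (5,6), (2,6), (2,7).
By the shoelace formula its area is 8.00.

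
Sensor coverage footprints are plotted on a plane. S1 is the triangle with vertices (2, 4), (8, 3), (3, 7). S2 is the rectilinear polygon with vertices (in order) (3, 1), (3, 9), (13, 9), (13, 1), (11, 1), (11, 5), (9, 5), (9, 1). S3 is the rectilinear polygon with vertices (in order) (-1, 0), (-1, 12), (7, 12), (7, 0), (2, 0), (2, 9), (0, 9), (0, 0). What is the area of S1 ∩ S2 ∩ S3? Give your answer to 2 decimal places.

7.60

The intersection is the polygon with vertices (3,3.833), (3,7), (7,3.8), (7,3.167).
By the shoelace formula its area is 7.60.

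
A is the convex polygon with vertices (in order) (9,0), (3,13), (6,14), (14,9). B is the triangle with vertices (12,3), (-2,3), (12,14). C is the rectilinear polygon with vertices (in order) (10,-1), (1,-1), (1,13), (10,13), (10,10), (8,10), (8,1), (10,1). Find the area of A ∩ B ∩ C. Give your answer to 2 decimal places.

15.61

The intersection is the polygon with vertices (9.342,11.911), (10,11.5), (10,10), (8,10), (8,3), (7.615,3), (5.056,8.544).
By the shoelace formula its area is 15.61.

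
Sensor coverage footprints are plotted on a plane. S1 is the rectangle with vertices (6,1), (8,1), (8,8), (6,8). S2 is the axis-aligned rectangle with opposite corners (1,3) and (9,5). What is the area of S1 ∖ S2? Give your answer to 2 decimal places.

10.00

|S1∩S2|: x∈[6,8], y∈[3,5] → 2·2 = 4.
|S1| = 14.
|S1 ∖ S2| = |S1| − |S1∩S2| = 14 − 4 = 10.00.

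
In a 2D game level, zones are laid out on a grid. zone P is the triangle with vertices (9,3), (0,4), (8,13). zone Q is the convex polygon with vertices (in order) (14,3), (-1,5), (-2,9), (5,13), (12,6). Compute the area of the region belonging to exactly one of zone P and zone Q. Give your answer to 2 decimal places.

59.39

|zone P| = 44.5, |zone Q| = 85.5, |zone P∩zone Q| = 35.3033.
|zone P △ zone Q| = |zone P| + |zone Q| − 2·|zone P∩zone Q| = 44.5 + 85.5 − 70.6067 = 59.39.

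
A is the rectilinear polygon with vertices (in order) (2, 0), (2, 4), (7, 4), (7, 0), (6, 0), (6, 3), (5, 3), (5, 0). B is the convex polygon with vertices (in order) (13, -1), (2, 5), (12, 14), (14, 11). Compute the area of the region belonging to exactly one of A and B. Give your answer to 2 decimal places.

|A| = 17, |B| = 93, |A∩B| = 2.7045.
|A △ B| = |A| + |B| − 2·|A∩B| = 17 + 93 − 5.4091 = 104.59.

104.59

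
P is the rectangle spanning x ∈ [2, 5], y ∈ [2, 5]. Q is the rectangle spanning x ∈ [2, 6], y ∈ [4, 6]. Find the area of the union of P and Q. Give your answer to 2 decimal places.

14.00

By inclusion–exclusion:
Individual areas: |P| = 9, |Q| = 8.
|P∩Q|: x∈[2,5], y∈[4,5] → 3·1 = 3.
|P ∪ Q| = 17 − 3 = 14.00.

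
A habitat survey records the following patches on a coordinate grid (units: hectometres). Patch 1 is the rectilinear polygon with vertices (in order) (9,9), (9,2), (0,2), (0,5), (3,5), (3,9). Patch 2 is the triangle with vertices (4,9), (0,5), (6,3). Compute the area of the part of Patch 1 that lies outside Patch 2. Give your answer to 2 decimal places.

|Patch 1| = 51, |Patch 1∩Patch 2| = 11.5.
|Patch 1 ∖ Patch 2| = |Patch 1| − |Patch 1∩Patch 2| = 51 − 11.5 = 39.50.

39.50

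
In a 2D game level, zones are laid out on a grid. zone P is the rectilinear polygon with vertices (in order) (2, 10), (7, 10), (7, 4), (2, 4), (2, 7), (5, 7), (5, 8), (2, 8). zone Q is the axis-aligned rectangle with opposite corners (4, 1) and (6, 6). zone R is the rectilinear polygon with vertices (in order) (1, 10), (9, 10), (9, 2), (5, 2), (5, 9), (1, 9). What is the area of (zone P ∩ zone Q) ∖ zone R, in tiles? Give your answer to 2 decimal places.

|zone P ∩ zone Q| = 4.
|(zone P ∩ zone Q) ∩ zone R| = 2.
|(zone P ∩ zone Q) ∖ zone R| = 4 − 2 = 2.00.

2.00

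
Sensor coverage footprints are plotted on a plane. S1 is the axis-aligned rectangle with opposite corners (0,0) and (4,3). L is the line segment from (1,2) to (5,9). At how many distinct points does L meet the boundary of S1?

The segment meets the boundary at (1.571,3).

1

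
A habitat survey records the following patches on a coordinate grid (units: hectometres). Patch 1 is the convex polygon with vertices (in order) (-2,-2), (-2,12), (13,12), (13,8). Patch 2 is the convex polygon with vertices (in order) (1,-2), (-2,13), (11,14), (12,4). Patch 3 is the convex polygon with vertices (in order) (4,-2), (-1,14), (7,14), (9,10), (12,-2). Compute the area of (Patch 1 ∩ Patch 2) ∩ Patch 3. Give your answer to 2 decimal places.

71.56

The region (Patch 1 ∩ Patch 2) ∩ Patch 3 is the polygon with vertices (2.966,1.31), (-0.375,12), (8,12), (9,10), (10,6).
By the shoelace formula its area is 71.56.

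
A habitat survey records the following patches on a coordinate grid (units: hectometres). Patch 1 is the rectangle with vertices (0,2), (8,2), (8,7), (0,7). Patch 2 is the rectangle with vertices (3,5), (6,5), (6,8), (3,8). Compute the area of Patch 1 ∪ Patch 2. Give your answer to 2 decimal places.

By inclusion–exclusion:
Individual areas: |Patch 1| = 40, |Patch 2| = 9.
|Patch 1∩Patch 2|: x∈[3,6], y∈[5,7] → 3·2 = 6.
|Patch 1 ∪ Patch 2| = 49 − 6 = 43.00.

43.00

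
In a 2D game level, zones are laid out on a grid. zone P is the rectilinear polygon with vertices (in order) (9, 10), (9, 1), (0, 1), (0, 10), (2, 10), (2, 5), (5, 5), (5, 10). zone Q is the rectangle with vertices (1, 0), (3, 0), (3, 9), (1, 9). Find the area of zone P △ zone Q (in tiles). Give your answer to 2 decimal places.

|zone P| = 66, |zone Q| = 18, |zone P∩zone Q| = 12.
|zone P △ zone Q| = |zone P| + |zone Q| − 2·|zone P∩zone Q| = 66 + 18 − 24 = 60.00.

60.00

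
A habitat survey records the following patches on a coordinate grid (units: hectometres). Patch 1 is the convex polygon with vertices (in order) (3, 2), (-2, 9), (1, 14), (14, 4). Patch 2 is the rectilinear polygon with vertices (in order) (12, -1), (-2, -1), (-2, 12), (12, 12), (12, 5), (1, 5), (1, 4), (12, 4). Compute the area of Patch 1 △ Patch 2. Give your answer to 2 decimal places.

|Patch 1| = 91, |Patch 2| = 171, |Patch 1∩Patch 2| = 74.5265.
|Patch 1 △ Patch 2| = |Patch 1| + |Patch 2| − 2·|Patch 1∩Patch 2| = 91 + 171 − 149.0529 = 112.95.

112.95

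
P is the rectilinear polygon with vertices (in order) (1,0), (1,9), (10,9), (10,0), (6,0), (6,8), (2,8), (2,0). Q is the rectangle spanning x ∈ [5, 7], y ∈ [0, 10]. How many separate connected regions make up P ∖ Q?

2

P ∖ Q splits into 2 disjoint pieces (area 12, area 27).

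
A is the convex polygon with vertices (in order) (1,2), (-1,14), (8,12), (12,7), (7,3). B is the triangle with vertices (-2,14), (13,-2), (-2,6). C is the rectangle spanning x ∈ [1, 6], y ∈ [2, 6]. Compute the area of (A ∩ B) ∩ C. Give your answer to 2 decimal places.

The region (A ∩ B) ∩ C is the polygon with vertices (6,5.467), (6,2.833), (4.429,2.571), (1,4.4), (1,6), (5.5,6).
By the shoelace formula its area is 13.67.

13.67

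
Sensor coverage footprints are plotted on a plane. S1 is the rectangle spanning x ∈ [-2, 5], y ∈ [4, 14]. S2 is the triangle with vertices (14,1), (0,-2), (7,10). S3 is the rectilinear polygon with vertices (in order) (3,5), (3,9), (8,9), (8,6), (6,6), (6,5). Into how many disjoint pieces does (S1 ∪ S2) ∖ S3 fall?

2

(S1 ∪ S2) ∖ S3 splits into 2 disjoint pieces (area 124.6429, area 0.6806).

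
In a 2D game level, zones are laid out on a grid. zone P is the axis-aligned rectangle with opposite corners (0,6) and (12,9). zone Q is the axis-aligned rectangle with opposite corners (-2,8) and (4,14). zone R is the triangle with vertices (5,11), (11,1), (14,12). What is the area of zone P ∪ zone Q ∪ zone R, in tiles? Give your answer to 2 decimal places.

By inclusion–exclusion:
Individual areas: |zone P| = 36, |zone Q| = 36, |zone R| = 48.
|zone P∩zone Q|: x∈[0,4], y∈[8,9] → 4·1 = 4.
|zone P∩zone R| = 14.7.
|zone Q∩zone R| = 0.
|zone P∩zone Q∩zone R| = 0.
|zone P ∪ zone Q ∪ zone R| = 120 − 18.7 + 0 = 101.30.

101.30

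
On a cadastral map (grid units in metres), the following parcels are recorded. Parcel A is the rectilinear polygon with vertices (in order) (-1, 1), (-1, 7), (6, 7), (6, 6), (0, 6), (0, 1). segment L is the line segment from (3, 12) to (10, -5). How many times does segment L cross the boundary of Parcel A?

The segment meets the boundary at (5.471,6), (5.059,7).

2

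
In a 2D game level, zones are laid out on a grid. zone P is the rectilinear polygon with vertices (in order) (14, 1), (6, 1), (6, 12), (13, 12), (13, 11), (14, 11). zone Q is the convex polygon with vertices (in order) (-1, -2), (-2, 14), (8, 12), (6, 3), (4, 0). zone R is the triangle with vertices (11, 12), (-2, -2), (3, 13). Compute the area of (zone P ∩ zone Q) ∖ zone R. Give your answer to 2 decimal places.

1.91

|zone P ∩ zone Q| = 9.
|(zone P ∩ zone Q) ∩ zone R| = 7.0908.
|(zone P ∩ zone Q) ∖ zone R| = 9 − 7.0908 = 1.91.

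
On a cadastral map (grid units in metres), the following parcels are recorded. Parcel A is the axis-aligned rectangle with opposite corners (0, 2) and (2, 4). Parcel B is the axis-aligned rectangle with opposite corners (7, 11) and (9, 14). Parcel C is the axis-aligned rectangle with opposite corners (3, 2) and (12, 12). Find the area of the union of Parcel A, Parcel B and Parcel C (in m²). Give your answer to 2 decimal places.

By inclusion–exclusion:
Individual areas: |Parcel A| = 4, |Parcel B| = 6, |Parcel C| = 90.
|Parcel A∩Parcel B| = 0 (no overlap).
|Parcel A∩Parcel C| = 0 (no overlap).
|Parcel B∩Parcel C|: x∈[7,9], y∈[11,12] → 2·1 = 2.
|Parcel A∩Parcel B∩Parcel C| = 0.
|Parcel A ∪ Parcel B ∪ Parcel C| = 100 − 2 + 0 = 98.00.

98.00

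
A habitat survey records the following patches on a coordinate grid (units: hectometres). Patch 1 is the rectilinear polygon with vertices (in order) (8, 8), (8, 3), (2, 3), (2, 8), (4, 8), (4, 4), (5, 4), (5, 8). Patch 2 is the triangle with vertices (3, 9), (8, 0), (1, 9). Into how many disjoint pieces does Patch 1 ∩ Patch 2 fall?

Patch 1 ∩ Patch 2 splits into 2 disjoint pieces (area 1.3222, area 2.9651).

2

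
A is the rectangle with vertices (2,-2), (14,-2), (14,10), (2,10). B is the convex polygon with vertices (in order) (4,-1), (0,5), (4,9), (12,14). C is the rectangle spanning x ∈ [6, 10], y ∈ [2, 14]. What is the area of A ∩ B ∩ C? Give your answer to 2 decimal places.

14.02

The intersection is the polygon with vertices (6,2.75), (6,10), (9.867,10).
By the shoelace formula its area is 14.02.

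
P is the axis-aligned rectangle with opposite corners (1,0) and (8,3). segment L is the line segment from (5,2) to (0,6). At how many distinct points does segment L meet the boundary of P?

The segment meets the boundary at (3.75,3).

1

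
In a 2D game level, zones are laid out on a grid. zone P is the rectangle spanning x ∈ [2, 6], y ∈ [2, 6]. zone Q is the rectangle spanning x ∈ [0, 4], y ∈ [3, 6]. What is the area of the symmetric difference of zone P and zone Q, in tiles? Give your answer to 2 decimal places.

16.00

|zone P∩zone Q|: x∈[2,4], y∈[3,6] → 2·3 = 6.
|zone P △ zone Q| = |zone P| + |zone Q| − 2·|zone P∩zone Q| = 16 + 12 − 12 = 16.00.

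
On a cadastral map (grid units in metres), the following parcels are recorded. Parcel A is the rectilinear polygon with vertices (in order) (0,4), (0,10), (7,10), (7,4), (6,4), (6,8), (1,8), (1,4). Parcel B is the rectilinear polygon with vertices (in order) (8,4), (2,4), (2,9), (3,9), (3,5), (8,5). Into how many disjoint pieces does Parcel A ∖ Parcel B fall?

1

Parcel A ∖ Parcel B is a single connected region.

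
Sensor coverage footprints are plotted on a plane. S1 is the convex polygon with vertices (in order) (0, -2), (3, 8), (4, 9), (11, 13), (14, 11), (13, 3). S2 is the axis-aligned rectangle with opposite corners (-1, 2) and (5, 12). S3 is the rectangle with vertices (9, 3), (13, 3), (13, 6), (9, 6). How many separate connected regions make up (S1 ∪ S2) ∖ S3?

(S1 ∪ S2) ∖ S3 is a single connected region.

1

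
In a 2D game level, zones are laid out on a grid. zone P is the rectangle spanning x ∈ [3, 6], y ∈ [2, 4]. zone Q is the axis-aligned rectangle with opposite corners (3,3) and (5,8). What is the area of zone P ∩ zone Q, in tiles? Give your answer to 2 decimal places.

|zone P∩zone Q|: x∈[3,5], y∈[3,4] → 2·1 = 2.

2.00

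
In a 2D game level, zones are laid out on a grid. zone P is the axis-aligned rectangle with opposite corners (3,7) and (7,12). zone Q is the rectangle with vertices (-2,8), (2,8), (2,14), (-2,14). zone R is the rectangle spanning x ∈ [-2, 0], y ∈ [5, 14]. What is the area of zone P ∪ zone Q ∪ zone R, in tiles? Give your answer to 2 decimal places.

50.00

By inclusion–exclusion:
Individual areas: |zone P| = 20, |zone Q| = 24, |zone R| = 18.
|zone P∩zone Q| = 0 (no overlap).
|zone P∩zone R| = 0 (no overlap).
|zone Q∩zone R|: x∈[-2,0], y∈[8,14] → 2·6 = 12.
|zone P∩zone Q∩zone R| = 0.
|zone P ∪ zone Q ∪ zone R| = 62 − 12 + 0 = 50.00.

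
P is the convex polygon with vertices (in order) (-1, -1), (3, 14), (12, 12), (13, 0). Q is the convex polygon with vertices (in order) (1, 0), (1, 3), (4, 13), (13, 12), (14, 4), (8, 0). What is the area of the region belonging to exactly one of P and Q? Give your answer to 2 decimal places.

|P| = 156, |Q| = 132.5, |P∩Q| = 122.4942.
|P △ Q| = |P| + |Q| − 2·|P∩Q| = 156 + 132.5 − 244.9883 = 43.51.

43.51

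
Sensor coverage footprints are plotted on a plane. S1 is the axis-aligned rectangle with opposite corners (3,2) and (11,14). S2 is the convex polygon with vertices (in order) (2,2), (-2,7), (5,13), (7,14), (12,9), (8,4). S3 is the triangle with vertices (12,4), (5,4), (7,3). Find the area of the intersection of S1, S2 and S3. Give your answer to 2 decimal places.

The intersection is the polygon with vertices (6.2,3.4), (5,4), (8,4).
By the shoelace formula its area is 0.90.

0.90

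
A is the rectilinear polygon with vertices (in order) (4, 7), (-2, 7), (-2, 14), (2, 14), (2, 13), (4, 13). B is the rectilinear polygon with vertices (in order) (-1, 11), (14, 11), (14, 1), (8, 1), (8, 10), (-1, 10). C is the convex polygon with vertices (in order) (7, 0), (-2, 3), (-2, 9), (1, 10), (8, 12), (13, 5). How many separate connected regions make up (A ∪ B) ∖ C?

2

(A ∪ B) ∖ C splits into 2 disjoint pieces (area 22.25, area 32.4571).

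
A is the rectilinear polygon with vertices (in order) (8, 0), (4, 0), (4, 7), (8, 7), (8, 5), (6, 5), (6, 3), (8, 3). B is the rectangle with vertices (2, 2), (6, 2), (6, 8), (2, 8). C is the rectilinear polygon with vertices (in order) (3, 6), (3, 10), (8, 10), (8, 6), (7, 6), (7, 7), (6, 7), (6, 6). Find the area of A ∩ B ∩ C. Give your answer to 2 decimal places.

The intersection is the polygon with vertices (6,7), (6,6), (4,6), (4,7).
By the shoelace formula its area is 2.00.

2.00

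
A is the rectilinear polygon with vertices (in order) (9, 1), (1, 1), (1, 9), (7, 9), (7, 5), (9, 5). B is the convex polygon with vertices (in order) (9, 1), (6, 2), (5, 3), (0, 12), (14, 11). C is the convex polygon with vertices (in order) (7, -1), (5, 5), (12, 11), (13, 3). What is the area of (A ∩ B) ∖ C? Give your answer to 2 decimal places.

17.29

|A ∩ B| = 31.
|(A ∩ B) ∩ C| = 13.7143.
|(A ∩ B) ∖ C| = 31 − 13.7143 = 17.29.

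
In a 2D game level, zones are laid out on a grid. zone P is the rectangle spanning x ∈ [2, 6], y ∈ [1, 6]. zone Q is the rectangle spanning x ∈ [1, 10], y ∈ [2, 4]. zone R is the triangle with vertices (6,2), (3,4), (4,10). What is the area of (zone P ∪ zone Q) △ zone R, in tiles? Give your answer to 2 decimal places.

|zone P ∪ zone Q| = 30.
|(zone P ∪ zone Q) ∩ zone R| = 6.6667.
|(zone P ∪ zone Q) △ zone R| = 30 + 10 − 13.3333 = 26.67.

26.67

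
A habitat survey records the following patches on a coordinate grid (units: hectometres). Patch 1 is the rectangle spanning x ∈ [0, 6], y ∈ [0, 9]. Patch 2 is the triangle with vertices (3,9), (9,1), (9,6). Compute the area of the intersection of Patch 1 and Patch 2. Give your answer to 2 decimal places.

The intersection is the polygon with vertices (6,5), (3,9), (6,7.5).
By the shoelace formula its area is 3.75.

3.75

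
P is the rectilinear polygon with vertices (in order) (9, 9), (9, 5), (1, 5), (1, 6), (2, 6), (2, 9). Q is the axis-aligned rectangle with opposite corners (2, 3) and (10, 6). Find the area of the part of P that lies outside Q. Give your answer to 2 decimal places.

|P| = 29, |P∩Q| = 7.
|P ∖ Q| = |P| − |P∩Q| = 29 − 7 = 22.00.

22.00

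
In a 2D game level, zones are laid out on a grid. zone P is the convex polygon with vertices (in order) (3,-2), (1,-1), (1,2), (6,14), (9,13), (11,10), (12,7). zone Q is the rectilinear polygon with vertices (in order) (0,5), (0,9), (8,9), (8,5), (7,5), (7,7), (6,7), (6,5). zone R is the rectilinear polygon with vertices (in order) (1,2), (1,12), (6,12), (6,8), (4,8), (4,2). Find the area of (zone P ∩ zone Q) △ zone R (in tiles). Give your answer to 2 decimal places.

44.33

|zone P ∩ zone Q| = 17.6667.
|(zone P ∩ zone Q) ∩ zone R| = 5.6667.
|(zone P ∩ zone Q) △ zone R| = 17.6667 + 38 − 11.3333 = 44.33.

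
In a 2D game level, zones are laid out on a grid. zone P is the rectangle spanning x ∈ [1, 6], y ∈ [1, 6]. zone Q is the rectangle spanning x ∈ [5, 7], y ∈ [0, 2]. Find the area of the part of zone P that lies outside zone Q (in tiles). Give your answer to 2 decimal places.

24.00

|zone P∩zone Q|: x∈[5,6], y∈[1,2] → 1·1 = 1.
|zone P| = 25.
|zone P ∖ zone Q| = |zone P| − |zone P∩zone Q| = 25 − 1 = 24.00.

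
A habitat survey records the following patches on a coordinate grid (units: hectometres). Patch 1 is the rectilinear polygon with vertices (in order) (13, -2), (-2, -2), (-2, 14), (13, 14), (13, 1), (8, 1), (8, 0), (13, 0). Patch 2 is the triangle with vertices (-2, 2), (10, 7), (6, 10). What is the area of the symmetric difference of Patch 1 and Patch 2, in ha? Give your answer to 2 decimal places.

207.00

|Patch 1| = 235, |Patch 2| = 28, |Patch 1∩Patch 2| = 28.
|Patch 1 △ Patch 2| = |Patch 1| + |Patch 2| − 2·|Patch 1∩Patch 2| = 235 + 28 − 56 = 207.00.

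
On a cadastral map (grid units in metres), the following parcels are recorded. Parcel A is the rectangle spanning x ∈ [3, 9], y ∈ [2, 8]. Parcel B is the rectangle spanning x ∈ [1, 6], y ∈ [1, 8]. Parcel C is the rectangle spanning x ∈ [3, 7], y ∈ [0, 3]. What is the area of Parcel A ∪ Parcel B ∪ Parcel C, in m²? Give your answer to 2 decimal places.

By inclusion–exclusion:
Individual areas: |Parcel A| = 36, |Parcel B| = 35, |Parcel C| = 12.
|Parcel A∩Parcel B|: x∈[3,6], y∈[2,8] → 3·6 = 18.
|Parcel A∩Parcel C|: x∈[3,7], y∈[2,3] → 4·1 = 4.
|Parcel B∩Parcel C|: x∈[3,6], y∈[1,3] → 3·2 = 6.
|Parcel A∩Parcel B∩Parcel C| = 3.
|Parcel A ∪ Parcel B ∪ Parcel C| = 83 − 28 + 3 = 58.00.

58.00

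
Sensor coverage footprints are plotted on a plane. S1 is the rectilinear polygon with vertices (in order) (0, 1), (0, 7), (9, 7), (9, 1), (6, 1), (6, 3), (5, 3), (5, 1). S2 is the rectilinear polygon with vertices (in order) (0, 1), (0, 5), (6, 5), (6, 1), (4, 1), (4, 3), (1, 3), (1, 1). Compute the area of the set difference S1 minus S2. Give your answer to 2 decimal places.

36.00

|S1| = 52, |S1∩S2| = 16.
|S1 ∖ S2| = |S1| − |S1∩S2| = 52 − 16 = 36.00.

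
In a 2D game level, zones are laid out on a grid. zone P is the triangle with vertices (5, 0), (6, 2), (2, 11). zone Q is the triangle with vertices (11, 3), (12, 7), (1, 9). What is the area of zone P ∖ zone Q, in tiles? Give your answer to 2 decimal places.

|zone P| = 8.5, |zone P∩zone Q| = 0.4785.
|zone P ∖ zone Q| = |zone P| − |zone P∩zone Q| = 8.5 − 0.4785 = 8.02.

8.02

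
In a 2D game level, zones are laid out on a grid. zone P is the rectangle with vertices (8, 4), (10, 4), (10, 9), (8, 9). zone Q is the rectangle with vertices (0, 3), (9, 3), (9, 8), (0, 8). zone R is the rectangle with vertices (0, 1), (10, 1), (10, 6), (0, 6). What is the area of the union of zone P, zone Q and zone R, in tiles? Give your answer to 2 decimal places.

72.00

By inclusion–exclusion:
Individual areas: |zone P| = 10, |zone Q| = 45, |zone R| = 50.
|zone P∩zone Q|: x∈[8,9], y∈[4,8] → 1·4 = 4.
|zone P∩zone R|: x∈[8,10], y∈[4,6] → 2·2 = 4.
|zone Q∩zone R|: x∈[0,9], y∈[3,6] → 9·3 = 27.
|zone P∩zone Q∩zone R| = 2.
|zone P ∪ zone Q ∪ zone R| = 105 − 35 + 2 = 72.00.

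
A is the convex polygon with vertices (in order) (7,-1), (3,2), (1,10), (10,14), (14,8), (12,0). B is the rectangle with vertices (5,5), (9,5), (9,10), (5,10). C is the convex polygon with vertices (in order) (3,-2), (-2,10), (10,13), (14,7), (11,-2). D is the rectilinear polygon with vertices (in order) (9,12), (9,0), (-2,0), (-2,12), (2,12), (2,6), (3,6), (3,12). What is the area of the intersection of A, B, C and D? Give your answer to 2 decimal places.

20.00

The intersection is the polygon with vertices (9,10), (9,5), (5,5), (5,10).
By the shoelace formula its area is 20.00.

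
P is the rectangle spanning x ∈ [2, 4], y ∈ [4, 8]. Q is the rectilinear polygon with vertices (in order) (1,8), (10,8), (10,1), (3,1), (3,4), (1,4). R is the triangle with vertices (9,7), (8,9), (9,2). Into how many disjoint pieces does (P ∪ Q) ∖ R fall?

1

(P ∪ Q) ∖ R is a single connected region.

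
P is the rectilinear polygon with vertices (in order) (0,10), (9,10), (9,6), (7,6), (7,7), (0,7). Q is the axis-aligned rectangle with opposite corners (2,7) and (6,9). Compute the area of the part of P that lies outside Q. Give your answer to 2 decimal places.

|P| = 29, |P∩Q| = 8.
|P ∖ Q| = |P| − |P∩Q| = 29 − 8 = 21.00.

21.00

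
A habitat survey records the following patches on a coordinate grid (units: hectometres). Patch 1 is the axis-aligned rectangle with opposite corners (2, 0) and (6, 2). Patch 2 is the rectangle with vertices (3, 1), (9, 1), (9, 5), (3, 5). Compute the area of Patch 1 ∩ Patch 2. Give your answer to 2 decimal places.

3.00

|Patch 1∩Patch 2|: x∈[3,6], y∈[1,2] → 3·1 = 3.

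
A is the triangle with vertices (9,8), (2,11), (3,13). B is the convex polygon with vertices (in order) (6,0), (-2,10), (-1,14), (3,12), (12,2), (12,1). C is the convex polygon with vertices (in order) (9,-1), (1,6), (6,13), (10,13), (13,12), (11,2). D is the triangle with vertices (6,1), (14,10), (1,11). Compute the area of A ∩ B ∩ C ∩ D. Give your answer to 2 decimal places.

The intersection is the polygon with vertices (3.969,10.156), (4.274,10.584), (5.093,9.674).
By the shoelace formula its area is 0.31.

0.31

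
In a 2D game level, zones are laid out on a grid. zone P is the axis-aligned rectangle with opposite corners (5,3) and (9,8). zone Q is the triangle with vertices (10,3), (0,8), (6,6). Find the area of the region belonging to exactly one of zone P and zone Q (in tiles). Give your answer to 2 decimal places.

19.42

|zone P| = 20, |zone Q| = 5, |zone P∩zone Q| = 2.7917.
|zone P △ zone Q| = |zone P| + |zone Q| − 2·|zone P∩zone Q| = 20 + 5 − 5.5833 = 19.42.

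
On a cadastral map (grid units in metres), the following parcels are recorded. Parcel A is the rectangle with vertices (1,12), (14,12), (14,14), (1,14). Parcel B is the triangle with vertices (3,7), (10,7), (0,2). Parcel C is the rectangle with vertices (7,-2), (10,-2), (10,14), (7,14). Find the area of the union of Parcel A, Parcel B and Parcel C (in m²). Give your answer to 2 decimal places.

By inclusion–exclusion:
Individual areas: |Parcel A| = 26, |Parcel B| = 17.5, |Parcel C| = 48.
|Parcel A∩Parcel B| = 0.
|Parcel A∩Parcel C|: x∈[7,10], y∈[12,14] → 3·2 = 6.
|Parcel B∩Parcel C| = 2.25.
|Parcel A∩Parcel B∩Parcel C| = 0.
|Parcel A ∪ Parcel B ∪ Parcel C| = 91.5 − 8.25 + 0 = 83.25.

83.25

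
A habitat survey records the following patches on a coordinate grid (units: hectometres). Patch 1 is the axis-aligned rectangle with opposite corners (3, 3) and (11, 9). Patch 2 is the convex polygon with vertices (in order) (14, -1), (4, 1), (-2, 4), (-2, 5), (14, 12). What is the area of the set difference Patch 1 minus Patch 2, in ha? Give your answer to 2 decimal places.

3.75

|Patch 1| = 48, |Patch 1∩Patch 2| = 44.2455.
|Patch 1 ∖ Patch 2| = |Patch 1| − |Patch 1∩Patch 2| = 48 − 44.2455 = 3.75.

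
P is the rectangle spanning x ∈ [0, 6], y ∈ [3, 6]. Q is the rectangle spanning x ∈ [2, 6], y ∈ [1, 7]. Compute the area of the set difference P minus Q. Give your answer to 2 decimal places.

|P∩Q|: x∈[2,6], y∈[3,6] → 4·3 = 12.
|P| = 18.
|P ∖ Q| = |P| − |P∩Q| = 18 − 12 = 6.00.

6.00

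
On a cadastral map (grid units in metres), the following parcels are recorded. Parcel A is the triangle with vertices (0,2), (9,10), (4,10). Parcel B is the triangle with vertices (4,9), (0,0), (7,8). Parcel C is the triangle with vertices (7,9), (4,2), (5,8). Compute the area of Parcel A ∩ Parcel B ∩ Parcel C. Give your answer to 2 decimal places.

The intersection is the polygon with vertices (6.625,8.125), (6.462,7.744), (4.696,6.174), (5,8), (5.8,8.4).
By the shoelace formula its area is 1.95.

1.95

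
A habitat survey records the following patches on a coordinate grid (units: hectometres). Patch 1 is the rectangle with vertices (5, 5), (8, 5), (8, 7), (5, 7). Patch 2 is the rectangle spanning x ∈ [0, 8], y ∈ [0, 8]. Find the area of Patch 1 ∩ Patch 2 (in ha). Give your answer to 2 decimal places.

|Patch 1∩Patch 2|: x∈[5,8], y∈[5,7] → 3·2 = 6.

6.00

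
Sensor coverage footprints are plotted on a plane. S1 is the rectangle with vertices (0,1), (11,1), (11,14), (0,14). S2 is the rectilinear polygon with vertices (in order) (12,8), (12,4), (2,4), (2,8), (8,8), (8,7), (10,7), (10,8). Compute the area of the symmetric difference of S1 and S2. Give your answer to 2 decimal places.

|S1| = 143, |S2| = 38, |S1∩S2| = 34.
|S1 △ S2| = |S1| + |S2| − 2·|S1∩S2| = 143 + 38 − 68 = 113.00.

113.00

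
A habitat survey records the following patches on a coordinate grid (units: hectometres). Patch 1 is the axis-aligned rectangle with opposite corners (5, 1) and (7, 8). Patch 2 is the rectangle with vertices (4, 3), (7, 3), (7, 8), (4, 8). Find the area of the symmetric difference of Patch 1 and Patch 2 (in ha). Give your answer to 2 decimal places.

9.00

|Patch 1∩Patch 2|: x∈[5,7], y∈[3,8] → 2·5 = 10.
|Patch 1 △ Patch 2| = |Patch 1| + |Patch 2| − 2·|Patch 1∩Patch 2| = 14 + 15 − 20 = 9.00.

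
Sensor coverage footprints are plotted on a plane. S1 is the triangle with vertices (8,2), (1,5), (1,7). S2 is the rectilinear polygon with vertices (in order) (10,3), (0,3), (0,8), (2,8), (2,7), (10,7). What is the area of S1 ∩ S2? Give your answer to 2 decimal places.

6.53

The intersection is the polygon with vertices (1,5), (1,7), (6.6,3), (5.667,3).
By the shoelace formula its area is 6.53.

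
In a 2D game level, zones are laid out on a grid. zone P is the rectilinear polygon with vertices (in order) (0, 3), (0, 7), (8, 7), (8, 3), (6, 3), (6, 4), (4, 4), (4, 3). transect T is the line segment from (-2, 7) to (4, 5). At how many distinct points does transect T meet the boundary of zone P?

The segment meets the boundary at (0,6.333).

1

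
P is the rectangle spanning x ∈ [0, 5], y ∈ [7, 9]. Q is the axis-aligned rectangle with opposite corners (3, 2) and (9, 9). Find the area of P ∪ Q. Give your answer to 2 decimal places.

By inclusion–exclusion:
Individual areas: |P| = 10, |Q| = 42.
|P∩Q|: x∈[3,5], y∈[7,9] → 2·2 = 4.
|P ∪ Q| = 52 − 4 = 48.00.

48.00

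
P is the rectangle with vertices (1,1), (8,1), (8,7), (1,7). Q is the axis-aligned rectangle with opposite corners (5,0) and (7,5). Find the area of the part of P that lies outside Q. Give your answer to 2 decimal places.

|P∩Q|: x∈[5,7], y∈[1,5] → 2·4 = 8.
|P| = 42.
|P ∖ Q| = |P| − |P∩Q| = 42 − 8 = 34.00.

34.00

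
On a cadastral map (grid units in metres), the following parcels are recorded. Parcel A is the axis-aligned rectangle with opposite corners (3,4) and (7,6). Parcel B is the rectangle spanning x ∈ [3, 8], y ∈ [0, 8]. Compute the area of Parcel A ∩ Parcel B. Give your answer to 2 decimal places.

8.00

|Parcel A∩Parcel B|: x∈[3,7], y∈[4,6] → 4·2 = 8.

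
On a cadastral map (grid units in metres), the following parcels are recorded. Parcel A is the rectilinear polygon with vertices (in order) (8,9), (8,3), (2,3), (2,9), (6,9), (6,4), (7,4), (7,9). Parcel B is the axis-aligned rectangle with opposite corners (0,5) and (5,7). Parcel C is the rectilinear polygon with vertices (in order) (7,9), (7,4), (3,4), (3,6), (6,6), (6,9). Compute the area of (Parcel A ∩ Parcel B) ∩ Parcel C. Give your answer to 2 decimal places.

The region (Parcel A ∩ Parcel B) ∩ Parcel C is the polygon with vertices (5,5), (3,5), (3,6), (5,6).
By the shoelace formula its area is 2.00.

2.00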